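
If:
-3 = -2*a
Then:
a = 3/2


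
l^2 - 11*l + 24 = (l - 8)*(l - 3)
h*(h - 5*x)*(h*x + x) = h^3*x - 5*h^2*x^2 + h^2*x - 5*h*x^2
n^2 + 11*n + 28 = (n + 4)*(n + 7)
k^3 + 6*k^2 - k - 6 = (k - 1)*(k + 1)*(k + 6)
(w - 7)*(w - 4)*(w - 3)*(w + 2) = w^4 - 12*w^3 + 33*w^2 + 38*w - 168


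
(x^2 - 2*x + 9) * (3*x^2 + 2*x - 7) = 3*x^4 - 4*x^3 + 16*x^2 + 32*x - 63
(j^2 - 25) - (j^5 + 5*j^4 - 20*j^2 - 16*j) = -j^5 - 5*j^4 + 21*j^2 + 16*j - 25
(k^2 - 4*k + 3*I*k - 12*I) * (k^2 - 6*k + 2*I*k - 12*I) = k^4 - 10*k^3 + 5*I*k^3 + 18*k^2 - 50*I*k^2 + 60*k + 120*I*k - 144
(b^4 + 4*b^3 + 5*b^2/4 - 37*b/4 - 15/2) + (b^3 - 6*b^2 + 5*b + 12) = b^4 + 5*b^3 - 19*b^2/4 - 17*b/4 + 9/2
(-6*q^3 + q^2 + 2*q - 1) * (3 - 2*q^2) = 12*q^5 - 2*q^4 - 22*q^3 + 5*q^2 + 6*q - 3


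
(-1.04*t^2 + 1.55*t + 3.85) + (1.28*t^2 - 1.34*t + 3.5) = 0.24*t^2 + 0.21*t + 7.35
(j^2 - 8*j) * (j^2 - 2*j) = j^4 - 10*j^3 + 16*j^2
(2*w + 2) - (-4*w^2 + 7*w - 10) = 4*w^2 - 5*w + 12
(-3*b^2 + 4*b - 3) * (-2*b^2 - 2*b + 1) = 6*b^4 - 2*b^3 - 5*b^2 + 10*b - 3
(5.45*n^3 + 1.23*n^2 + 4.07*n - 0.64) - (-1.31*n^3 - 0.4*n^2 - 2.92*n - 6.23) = 6.76*n^3 + 1.63*n^2 + 6.99*n + 5.59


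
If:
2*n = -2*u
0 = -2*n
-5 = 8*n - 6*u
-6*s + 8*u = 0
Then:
No Solution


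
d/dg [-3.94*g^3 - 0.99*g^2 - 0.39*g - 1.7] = -11.82*g^2 - 1.98*g - 0.39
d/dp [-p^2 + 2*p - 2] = 2 - 2*p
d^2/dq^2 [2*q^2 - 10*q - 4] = 4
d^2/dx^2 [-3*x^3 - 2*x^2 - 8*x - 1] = -18*x - 4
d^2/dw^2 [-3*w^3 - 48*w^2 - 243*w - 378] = -18*w - 96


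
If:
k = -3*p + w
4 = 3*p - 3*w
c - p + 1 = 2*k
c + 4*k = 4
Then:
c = -4/33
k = 34/33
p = -13/11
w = -83/33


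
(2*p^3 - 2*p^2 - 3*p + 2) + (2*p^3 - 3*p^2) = 4*p^3 - 5*p^2 - 3*p + 2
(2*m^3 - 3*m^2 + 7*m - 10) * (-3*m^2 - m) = -6*m^5 + 7*m^4 - 18*m^3 + 23*m^2 + 10*m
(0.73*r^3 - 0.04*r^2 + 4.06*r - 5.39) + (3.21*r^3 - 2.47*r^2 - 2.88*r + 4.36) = 3.94*r^3 - 2.51*r^2 + 1.18*r - 1.03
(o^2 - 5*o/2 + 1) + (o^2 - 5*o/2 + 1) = 2*o^2 - 5*o + 2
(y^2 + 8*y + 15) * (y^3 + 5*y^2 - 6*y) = y^5 + 13*y^4 + 49*y^3 + 27*y^2 - 90*y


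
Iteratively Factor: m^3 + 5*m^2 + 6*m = (m)*(m^2 + 5*m + 6) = m*(m + 3)*(m + 2)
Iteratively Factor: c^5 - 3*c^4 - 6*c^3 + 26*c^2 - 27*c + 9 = (c - 1)*(c^4 - 2*c^3 - 8*c^2 + 18*c - 9) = (c - 3)*(c - 1)*(c^3 + c^2 - 5*c + 3) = (c - 3)*(c - 1)^2*(c^2 + 2*c - 3) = (c - 3)*(c - 1)^2*(c + 3)*(c - 1)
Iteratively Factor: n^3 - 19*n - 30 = (n + 2)*(n^2 - 2*n - 15) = (n - 5)*(n + 2)*(n + 3)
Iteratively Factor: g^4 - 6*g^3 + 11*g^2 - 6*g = (g - 3)*(g^3 - 3*g^2 + 2*g) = (g - 3)*(g - 2)*(g^2 - g) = g*(g - 3)*(g - 2)*(g - 1)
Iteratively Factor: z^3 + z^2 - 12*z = (z)*(z^2 + z - 12) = z*(z - 3)*(z + 4)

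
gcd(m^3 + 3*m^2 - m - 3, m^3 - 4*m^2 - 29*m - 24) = m^2 + 4*m + 3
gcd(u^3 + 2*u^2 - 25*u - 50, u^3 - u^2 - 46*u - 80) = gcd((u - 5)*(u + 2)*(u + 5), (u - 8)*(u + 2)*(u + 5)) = u^2 + 7*u + 10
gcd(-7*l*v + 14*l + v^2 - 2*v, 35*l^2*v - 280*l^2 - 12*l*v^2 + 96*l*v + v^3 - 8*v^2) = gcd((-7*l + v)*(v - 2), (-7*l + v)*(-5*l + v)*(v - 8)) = -7*l + v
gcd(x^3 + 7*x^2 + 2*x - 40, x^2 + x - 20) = x + 5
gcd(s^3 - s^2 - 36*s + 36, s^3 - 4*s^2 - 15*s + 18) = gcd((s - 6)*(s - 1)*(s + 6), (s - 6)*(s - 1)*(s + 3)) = s^2 - 7*s + 6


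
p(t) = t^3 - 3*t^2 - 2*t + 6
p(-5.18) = -203.13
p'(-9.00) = 295.00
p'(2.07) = -1.57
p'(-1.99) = 21.82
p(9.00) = 474.00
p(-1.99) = -9.78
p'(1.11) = -4.96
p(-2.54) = -24.66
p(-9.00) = -948.00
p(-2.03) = -10.67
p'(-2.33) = 28.27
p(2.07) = -2.12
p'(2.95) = 6.41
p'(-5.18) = 109.58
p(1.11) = 1.45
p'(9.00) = 187.00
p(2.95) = -0.34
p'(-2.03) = 22.54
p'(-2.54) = 32.59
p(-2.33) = -18.28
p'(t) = 3*t^2 - 6*t - 2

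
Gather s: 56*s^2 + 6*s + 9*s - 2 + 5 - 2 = 56*s^2 + 15*s + 1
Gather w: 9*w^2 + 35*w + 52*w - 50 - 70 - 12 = 9*w^2 + 87*w - 132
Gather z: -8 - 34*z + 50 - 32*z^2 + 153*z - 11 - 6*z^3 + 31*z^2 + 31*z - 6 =-6*z^3 - z^2 + 150*z + 25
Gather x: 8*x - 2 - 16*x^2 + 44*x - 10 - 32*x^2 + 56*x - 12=-48*x^2 + 108*x - 24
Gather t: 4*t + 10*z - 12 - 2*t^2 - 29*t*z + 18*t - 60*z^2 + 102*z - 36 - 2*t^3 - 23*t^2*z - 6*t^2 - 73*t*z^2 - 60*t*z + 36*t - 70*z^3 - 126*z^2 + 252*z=-2*t^3 + t^2*(-23*z - 8) + t*(-73*z^2 - 89*z + 58) - 70*z^3 - 186*z^2 + 364*z - 48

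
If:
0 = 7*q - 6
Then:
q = 6/7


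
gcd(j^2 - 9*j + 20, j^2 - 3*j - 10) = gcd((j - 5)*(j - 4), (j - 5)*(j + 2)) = j - 5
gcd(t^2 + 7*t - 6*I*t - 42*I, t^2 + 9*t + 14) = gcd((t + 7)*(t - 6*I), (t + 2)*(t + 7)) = t + 7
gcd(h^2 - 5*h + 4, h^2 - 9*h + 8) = h - 1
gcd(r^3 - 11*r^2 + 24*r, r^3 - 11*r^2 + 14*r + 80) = r - 8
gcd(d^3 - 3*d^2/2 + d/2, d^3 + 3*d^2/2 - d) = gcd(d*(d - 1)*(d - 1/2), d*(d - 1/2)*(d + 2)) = d^2 - d/2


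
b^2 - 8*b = b*(b - 8)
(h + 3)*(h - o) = h^2 - h*o + 3*h - 3*o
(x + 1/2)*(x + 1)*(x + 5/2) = x^3 + 4*x^2 + 17*x/4 + 5/4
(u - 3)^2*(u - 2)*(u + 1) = u^4 - 7*u^3 + 13*u^2 + 3*u - 18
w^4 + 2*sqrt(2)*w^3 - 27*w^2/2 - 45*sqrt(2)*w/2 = w*(w - 5*sqrt(2)/2)*(w + 3*sqrt(2)/2)*(w + 3*sqrt(2))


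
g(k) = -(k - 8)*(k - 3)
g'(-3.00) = 17.00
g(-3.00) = -66.00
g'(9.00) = -7.00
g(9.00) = -6.00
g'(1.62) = 7.76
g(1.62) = -8.80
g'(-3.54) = 18.08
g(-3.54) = -75.47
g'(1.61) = 7.78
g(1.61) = -8.88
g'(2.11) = 6.78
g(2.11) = -5.24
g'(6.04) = -1.08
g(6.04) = 5.96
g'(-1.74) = 14.48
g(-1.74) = -46.17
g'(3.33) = 4.34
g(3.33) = 1.54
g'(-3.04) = 17.08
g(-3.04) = -66.68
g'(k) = 11 - 2*k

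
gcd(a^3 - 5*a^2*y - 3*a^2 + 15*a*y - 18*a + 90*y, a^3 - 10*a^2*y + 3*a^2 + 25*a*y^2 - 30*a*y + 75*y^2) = -a^2 + 5*a*y - 3*a + 15*y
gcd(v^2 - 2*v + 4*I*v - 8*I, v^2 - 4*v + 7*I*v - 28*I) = 1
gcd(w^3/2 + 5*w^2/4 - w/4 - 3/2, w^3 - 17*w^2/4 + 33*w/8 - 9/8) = 1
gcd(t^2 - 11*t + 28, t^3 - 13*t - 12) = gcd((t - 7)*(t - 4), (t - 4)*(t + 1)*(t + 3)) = t - 4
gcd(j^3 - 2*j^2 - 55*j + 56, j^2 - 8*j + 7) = j - 1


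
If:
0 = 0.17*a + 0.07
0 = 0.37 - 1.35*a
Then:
No Solution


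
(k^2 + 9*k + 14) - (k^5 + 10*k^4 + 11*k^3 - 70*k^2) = -k^5 - 10*k^4 - 11*k^3 + 71*k^2 + 9*k + 14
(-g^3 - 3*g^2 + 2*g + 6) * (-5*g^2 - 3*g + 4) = 5*g^5 + 18*g^4 - 5*g^3 - 48*g^2 - 10*g + 24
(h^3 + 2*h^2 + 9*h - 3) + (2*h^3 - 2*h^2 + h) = 3*h^3 + 10*h - 3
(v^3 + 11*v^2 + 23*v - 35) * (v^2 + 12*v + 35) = v^5 + 23*v^4 + 190*v^3 + 626*v^2 + 385*v - 1225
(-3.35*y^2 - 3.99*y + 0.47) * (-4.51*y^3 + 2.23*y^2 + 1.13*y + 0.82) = 15.1085*y^5 + 10.5244*y^4 - 14.8029*y^3 - 6.2076*y^2 - 2.7407*y + 0.3854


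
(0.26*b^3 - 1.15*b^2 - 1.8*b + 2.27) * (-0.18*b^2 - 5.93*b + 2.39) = -0.0468*b^5 - 1.3348*b^4 + 7.7649*b^3 + 7.5169*b^2 - 17.7631*b + 5.4253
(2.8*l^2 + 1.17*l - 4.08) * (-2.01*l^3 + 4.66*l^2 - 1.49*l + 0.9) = -5.628*l^5 + 10.6963*l^4 + 9.481*l^3 - 18.2361*l^2 + 7.1322*l - 3.672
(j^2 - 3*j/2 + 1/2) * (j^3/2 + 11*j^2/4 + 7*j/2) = j^5/2 + 2*j^4 - 3*j^3/8 - 31*j^2/8 + 7*j/4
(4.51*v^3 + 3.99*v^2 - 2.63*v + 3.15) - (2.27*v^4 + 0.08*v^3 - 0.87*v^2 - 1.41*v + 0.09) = -2.27*v^4 + 4.43*v^3 + 4.86*v^2 - 1.22*v + 3.06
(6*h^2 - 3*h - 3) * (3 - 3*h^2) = -18*h^4 + 9*h^3 + 27*h^2 - 9*h - 9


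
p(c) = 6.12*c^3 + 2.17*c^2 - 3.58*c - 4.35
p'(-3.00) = 148.64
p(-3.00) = -139.32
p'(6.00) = 683.42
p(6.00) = 1374.21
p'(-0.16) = -3.80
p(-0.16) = -3.75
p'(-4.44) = 339.09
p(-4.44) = -481.35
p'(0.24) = -1.48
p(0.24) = -5.00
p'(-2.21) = 76.50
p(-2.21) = -51.90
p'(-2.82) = 130.19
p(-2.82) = -114.24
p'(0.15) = -2.52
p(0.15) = -4.82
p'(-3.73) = 235.67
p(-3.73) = -278.40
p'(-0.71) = 2.59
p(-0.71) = -2.90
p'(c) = 18.36*c^2 + 4.34*c - 3.58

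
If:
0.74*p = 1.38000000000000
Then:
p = 1.86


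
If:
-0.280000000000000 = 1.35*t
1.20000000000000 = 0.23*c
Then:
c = 5.22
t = -0.21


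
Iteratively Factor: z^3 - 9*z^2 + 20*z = (z - 5)*(z^2 - 4*z) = z*(z - 5)*(z - 4)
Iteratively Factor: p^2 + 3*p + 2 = (p + 2)*(p + 1)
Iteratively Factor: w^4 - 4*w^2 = (w + 2)*(w^3 - 2*w^2) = w*(w + 2)*(w^2 - 2*w) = w*(w - 2)*(w + 2)*(w)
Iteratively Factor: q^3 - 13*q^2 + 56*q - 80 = (q - 5)*(q^2 - 8*q + 16) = (q - 5)*(q - 4)*(q - 4)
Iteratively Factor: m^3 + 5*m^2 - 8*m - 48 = (m + 4)*(m^2 + m - 12) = (m - 3)*(m + 4)*(m + 4)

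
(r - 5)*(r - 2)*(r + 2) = r^3 - 5*r^2 - 4*r + 20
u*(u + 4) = u^2 + 4*u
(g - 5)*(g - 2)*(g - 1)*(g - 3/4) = g^4 - 35*g^3/4 + 23*g^2 - 91*g/4 + 15/2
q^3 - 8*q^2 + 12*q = q*(q - 6)*(q - 2)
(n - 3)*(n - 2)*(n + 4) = n^3 - n^2 - 14*n + 24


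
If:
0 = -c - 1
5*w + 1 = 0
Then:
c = -1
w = -1/5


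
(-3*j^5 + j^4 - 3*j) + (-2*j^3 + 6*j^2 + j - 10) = -3*j^5 + j^4 - 2*j^3 + 6*j^2 - 2*j - 10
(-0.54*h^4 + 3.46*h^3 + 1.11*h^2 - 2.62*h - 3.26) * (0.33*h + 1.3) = -0.1782*h^5 + 0.4398*h^4 + 4.8643*h^3 + 0.5784*h^2 - 4.4818*h - 4.238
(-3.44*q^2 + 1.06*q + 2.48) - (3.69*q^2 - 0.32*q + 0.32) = -7.13*q^2 + 1.38*q + 2.16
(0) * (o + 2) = 0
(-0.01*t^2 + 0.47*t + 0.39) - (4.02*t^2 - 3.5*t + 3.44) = -4.03*t^2 + 3.97*t - 3.05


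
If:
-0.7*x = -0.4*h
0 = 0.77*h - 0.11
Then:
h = 0.14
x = 0.08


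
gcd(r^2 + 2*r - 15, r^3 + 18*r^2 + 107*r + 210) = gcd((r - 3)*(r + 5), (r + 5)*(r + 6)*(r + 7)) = r + 5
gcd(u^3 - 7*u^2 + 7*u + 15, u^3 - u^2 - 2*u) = u + 1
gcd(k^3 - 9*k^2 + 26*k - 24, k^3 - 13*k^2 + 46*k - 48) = k^2 - 5*k + 6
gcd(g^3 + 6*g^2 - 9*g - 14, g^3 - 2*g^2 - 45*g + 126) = g + 7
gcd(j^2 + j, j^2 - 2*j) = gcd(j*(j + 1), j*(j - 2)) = j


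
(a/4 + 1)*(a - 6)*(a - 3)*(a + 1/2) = a^4/4 - 9*a^3/8 - 41*a^2/8 + 63*a/4 + 9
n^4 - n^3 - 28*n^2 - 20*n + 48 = (n - 6)*(n - 1)*(n + 2)*(n + 4)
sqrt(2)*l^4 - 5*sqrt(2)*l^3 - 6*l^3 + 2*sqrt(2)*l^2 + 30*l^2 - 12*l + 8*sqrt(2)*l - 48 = (l - 4)*(l - 2)*(l - 3*sqrt(2))*(sqrt(2)*l + sqrt(2))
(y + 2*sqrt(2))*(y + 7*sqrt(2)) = y^2 + 9*sqrt(2)*y + 28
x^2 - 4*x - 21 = (x - 7)*(x + 3)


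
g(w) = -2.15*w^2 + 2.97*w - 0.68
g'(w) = 2.97 - 4.3*w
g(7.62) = -102.89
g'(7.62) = -29.80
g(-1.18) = -7.18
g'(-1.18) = 8.04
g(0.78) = 0.33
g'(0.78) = -0.38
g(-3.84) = -43.79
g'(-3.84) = 19.48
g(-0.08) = -0.93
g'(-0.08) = 3.31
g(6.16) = -63.97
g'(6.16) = -23.52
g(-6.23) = -102.63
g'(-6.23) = 29.76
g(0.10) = -0.40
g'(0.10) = 2.54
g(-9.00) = -201.56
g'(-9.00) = 41.67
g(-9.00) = -201.56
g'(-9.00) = 41.67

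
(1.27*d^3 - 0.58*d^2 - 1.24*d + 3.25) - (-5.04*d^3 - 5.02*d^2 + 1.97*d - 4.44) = 6.31*d^3 + 4.44*d^2 - 3.21*d + 7.69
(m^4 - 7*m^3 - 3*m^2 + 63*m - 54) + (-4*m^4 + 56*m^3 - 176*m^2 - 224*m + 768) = -3*m^4 + 49*m^3 - 179*m^2 - 161*m + 714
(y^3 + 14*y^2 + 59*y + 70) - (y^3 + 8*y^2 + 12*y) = 6*y^2 + 47*y + 70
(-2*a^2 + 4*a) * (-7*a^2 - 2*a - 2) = 14*a^4 - 24*a^3 - 4*a^2 - 8*a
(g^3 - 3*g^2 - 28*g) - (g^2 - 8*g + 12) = g^3 - 4*g^2 - 20*g - 12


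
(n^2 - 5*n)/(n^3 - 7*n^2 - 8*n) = (5 - n)/(-n^2 + 7*n + 8)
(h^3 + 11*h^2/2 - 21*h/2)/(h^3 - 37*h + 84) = h*(2*h - 3)/(2*(h^2 - 7*h + 12))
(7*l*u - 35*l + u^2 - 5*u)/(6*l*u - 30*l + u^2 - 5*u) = (7*l + u)/(6*l + u)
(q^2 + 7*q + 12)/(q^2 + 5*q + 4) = (q + 3)/(q + 1)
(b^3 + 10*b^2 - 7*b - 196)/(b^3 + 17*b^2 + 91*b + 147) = (b - 4)/(b + 3)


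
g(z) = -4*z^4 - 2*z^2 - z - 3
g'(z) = -16*z^3 - 4*z - 1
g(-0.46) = -3.14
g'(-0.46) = 2.40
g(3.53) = -652.55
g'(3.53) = -718.91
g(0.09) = -3.11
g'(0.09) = -1.37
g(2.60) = -201.91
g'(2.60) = -292.62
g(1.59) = -35.21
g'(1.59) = -71.67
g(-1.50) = -26.25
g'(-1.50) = 59.00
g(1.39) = -23.19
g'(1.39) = -49.53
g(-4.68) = -1960.99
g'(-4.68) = 1657.77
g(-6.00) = -5253.00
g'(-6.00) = 3479.00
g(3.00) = -348.00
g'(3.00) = -445.00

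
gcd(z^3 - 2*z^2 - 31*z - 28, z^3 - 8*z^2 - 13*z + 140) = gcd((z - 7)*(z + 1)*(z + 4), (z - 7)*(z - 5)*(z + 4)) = z^2 - 3*z - 28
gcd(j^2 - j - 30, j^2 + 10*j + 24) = 1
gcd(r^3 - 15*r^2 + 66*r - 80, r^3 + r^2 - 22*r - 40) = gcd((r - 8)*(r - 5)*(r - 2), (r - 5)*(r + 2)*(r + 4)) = r - 5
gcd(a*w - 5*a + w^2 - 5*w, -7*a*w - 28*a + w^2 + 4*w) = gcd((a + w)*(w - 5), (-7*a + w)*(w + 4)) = 1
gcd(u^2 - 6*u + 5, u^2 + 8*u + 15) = 1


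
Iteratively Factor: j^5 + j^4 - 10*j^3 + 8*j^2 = (j - 2)*(j^4 + 3*j^3 - 4*j^2) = (j - 2)*(j + 4)*(j^3 - j^2) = j*(j - 2)*(j + 4)*(j^2 - j) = j*(j - 2)*(j - 1)*(j + 4)*(j)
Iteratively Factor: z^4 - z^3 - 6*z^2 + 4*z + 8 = (z + 1)*(z^3 - 2*z^2 - 4*z + 8) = (z + 1)*(z + 2)*(z^2 - 4*z + 4) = (z - 2)*(z + 1)*(z + 2)*(z - 2)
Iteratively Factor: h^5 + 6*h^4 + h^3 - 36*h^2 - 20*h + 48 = (h - 1)*(h^4 + 7*h^3 + 8*h^2 - 28*h - 48) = (h - 1)*(h + 2)*(h^3 + 5*h^2 - 2*h - 24) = (h - 2)*(h - 1)*(h + 2)*(h^2 + 7*h + 12) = (h - 2)*(h - 1)*(h + 2)*(h + 4)*(h + 3)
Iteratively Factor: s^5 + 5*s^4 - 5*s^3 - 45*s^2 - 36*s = (s)*(s^4 + 5*s^3 - 5*s^2 - 45*s - 36) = s*(s + 3)*(s^3 + 2*s^2 - 11*s - 12) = s*(s + 1)*(s + 3)*(s^2 + s - 12) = s*(s + 1)*(s + 3)*(s + 4)*(s - 3)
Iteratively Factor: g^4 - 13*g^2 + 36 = (g + 3)*(g^3 - 3*g^2 - 4*g + 12) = (g - 3)*(g + 3)*(g^2 - 4) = (g - 3)*(g + 2)*(g + 3)*(g - 2)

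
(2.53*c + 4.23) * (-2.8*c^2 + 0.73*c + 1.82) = -7.084*c^3 - 9.9971*c^2 + 7.6925*c + 7.6986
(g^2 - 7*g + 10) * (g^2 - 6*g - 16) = g^4 - 13*g^3 + 36*g^2 + 52*g - 160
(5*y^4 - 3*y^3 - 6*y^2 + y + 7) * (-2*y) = -10*y^5 + 6*y^4 + 12*y^3 - 2*y^2 - 14*y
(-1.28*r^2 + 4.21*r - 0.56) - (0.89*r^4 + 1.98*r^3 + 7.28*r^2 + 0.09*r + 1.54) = -0.89*r^4 - 1.98*r^3 - 8.56*r^2 + 4.12*r - 2.1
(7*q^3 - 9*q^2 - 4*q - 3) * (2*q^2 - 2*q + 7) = 14*q^5 - 32*q^4 + 59*q^3 - 61*q^2 - 22*q - 21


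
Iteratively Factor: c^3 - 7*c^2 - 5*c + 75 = (c + 3)*(c^2 - 10*c + 25) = (c - 5)*(c + 3)*(c - 5)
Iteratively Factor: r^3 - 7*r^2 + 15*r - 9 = (r - 3)*(r^2 - 4*r + 3) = (r - 3)*(r - 1)*(r - 3)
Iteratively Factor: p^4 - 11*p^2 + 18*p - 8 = (p - 2)*(p^3 + 2*p^2 - 7*p + 4) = (p - 2)*(p - 1)*(p^2 + 3*p - 4) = (p - 2)*(p - 1)*(p + 4)*(p - 1)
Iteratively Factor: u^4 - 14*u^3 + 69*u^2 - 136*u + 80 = (u - 5)*(u^3 - 9*u^2 + 24*u - 16) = (u - 5)*(u - 1)*(u^2 - 8*u + 16) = (u - 5)*(u - 4)*(u - 1)*(u - 4)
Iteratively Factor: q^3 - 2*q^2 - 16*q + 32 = (q - 4)*(q^2 + 2*q - 8) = (q - 4)*(q + 4)*(q - 2)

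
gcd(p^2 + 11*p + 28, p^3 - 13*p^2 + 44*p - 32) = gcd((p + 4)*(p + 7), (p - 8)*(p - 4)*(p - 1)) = 1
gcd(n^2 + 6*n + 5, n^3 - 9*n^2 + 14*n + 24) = n + 1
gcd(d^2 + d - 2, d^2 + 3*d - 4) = d - 1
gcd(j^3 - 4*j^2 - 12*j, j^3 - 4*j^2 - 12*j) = j^3 - 4*j^2 - 12*j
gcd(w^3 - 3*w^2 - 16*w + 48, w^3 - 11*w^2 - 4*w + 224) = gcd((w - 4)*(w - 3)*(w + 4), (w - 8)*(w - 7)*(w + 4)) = w + 4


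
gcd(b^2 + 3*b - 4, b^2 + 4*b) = b + 4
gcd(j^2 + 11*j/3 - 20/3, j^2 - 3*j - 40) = j + 5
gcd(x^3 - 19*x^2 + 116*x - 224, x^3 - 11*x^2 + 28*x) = x^2 - 11*x + 28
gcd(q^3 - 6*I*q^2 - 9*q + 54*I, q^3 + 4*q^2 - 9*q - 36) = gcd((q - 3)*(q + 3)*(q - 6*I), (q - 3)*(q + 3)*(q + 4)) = q^2 - 9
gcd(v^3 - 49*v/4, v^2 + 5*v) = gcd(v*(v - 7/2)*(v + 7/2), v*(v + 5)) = v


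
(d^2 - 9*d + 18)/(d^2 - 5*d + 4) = (d^2 - 9*d + 18)/(d^2 - 5*d + 4)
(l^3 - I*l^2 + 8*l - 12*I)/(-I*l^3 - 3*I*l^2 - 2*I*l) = (I*l^3 + l^2 + 8*I*l + 12)/(l*(l^2 + 3*l + 2))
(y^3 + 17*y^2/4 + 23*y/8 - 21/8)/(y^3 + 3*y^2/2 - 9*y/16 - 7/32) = 4*(y + 3)/(4*y + 1)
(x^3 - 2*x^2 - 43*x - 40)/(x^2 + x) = x - 3 - 40/x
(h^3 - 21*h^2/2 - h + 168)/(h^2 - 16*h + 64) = (h^2 - 5*h/2 - 21)/(h - 8)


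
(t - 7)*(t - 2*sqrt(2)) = t^2 - 7*t - 2*sqrt(2)*t + 14*sqrt(2)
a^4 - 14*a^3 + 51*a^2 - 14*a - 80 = (a - 8)*(a - 5)*(a - 2)*(a + 1)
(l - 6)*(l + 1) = l^2 - 5*l - 6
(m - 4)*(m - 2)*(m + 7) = m^3 + m^2 - 34*m + 56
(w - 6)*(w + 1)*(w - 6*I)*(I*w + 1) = I*w^4 + 7*w^3 - 5*I*w^3 - 35*w^2 - 12*I*w^2 - 42*w + 30*I*w + 36*I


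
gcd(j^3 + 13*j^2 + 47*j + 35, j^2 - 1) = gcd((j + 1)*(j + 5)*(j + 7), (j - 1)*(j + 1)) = j + 1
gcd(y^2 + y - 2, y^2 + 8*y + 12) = y + 2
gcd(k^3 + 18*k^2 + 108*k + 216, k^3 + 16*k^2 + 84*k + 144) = k^2 + 12*k + 36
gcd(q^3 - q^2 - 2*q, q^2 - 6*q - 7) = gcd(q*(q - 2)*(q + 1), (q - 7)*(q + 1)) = q + 1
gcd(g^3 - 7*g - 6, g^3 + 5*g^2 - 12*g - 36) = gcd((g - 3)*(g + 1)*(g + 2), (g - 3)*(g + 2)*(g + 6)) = g^2 - g - 6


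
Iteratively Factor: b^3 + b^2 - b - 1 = (b + 1)*(b^2 - 1) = (b + 1)^2*(b - 1)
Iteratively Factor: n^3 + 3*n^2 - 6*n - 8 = (n - 2)*(n^2 + 5*n + 4) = (n - 2)*(n + 4)*(n + 1)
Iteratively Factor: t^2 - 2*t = (t - 2)*(t)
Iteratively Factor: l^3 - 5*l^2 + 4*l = (l)*(l^2 - 5*l + 4) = l*(l - 1)*(l - 4)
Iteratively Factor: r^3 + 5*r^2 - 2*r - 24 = (r - 2)*(r^2 + 7*r + 12) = (r - 2)*(r + 4)*(r + 3)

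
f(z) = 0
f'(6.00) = 0.00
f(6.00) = 0.00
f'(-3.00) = 0.00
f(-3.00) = 0.00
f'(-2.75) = 0.00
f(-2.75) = 0.00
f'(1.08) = 0.00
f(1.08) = 0.00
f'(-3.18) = 0.00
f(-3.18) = 0.00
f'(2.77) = 0.00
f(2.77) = 0.00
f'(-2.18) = 0.00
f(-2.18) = 0.00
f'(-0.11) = 0.00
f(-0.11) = 0.00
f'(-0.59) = 0.00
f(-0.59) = 0.00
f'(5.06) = 0.00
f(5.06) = 0.00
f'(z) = 0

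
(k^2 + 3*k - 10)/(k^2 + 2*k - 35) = (k^2 + 3*k - 10)/(k^2 + 2*k - 35)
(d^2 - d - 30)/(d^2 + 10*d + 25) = (d - 6)/(d + 5)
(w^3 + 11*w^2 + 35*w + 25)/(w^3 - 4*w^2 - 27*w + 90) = (w^2 + 6*w + 5)/(w^2 - 9*w + 18)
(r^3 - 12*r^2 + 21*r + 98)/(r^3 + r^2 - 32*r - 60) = (r^2 - 14*r + 49)/(r^2 - r - 30)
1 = 1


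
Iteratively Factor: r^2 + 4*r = (r)*(r + 4)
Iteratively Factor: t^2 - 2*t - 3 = (t + 1)*(t - 3)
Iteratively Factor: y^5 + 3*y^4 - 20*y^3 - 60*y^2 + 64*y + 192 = (y - 2)*(y^4 + 5*y^3 - 10*y^2 - 80*y - 96) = (y - 2)*(y + 4)*(y^3 + y^2 - 14*y - 24) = (y - 4)*(y - 2)*(y + 4)*(y^2 + 5*y + 6) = (y - 4)*(y - 2)*(y + 3)*(y + 4)*(y + 2)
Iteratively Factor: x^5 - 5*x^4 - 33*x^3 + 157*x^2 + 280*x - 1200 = (x + 4)*(x^4 - 9*x^3 + 3*x^2 + 145*x - 300) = (x - 5)*(x + 4)*(x^3 - 4*x^2 - 17*x + 60) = (x - 5)^2*(x + 4)*(x^2 + x - 12) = (x - 5)^2*(x + 4)^2*(x - 3)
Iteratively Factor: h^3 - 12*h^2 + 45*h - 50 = (h - 5)*(h^2 - 7*h + 10) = (h - 5)^2*(h - 2)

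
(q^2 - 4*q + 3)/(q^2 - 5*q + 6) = (q - 1)/(q - 2)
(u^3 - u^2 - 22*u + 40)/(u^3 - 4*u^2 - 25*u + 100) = (u - 2)/(u - 5)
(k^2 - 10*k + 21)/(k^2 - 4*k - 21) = (k - 3)/(k + 3)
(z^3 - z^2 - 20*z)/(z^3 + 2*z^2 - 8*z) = (z - 5)/(z - 2)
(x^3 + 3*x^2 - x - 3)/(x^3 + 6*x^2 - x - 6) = (x + 3)/(x + 6)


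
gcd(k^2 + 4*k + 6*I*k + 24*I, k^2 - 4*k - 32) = k + 4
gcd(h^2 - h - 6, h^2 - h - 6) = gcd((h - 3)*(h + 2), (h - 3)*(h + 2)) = h^2 - h - 6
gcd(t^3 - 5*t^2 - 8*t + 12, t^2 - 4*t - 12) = t^2 - 4*t - 12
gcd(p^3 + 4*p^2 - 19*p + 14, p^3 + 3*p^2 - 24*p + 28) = p^2 + 5*p - 14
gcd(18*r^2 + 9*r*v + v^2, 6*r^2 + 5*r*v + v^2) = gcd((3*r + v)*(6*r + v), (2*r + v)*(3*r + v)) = 3*r + v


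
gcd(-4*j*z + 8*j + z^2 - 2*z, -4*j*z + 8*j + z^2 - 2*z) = -4*j*z + 8*j + z^2 - 2*z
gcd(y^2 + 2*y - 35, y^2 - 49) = y + 7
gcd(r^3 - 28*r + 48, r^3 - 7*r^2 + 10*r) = r - 2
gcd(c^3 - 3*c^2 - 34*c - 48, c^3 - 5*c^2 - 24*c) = c^2 - 5*c - 24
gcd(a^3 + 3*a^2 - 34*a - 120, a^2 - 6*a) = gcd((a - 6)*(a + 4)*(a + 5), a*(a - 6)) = a - 6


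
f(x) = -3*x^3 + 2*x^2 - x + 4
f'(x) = -9*x^2 + 4*x - 1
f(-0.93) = 9.07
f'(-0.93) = -12.50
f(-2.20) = 47.82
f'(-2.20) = -53.36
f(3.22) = -78.64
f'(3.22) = -81.44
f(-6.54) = 935.26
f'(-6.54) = -412.10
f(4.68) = -264.38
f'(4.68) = -179.40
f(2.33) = -25.42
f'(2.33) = -40.54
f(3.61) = -114.68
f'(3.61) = -103.85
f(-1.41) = 17.80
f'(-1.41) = -24.53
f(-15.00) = 10594.00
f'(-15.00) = -2086.00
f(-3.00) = 106.00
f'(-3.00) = -94.00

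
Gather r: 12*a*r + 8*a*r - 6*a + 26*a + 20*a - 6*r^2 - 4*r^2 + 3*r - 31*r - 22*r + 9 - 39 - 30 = 40*a - 10*r^2 + r*(20*a - 50) - 60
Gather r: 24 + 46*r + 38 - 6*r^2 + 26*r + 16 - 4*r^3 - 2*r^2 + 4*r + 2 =-4*r^3 - 8*r^2 + 76*r + 80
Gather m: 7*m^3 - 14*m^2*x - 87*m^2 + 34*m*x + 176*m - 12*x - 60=7*m^3 + m^2*(-14*x - 87) + m*(34*x + 176) - 12*x - 60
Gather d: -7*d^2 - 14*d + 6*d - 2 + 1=-7*d^2 - 8*d - 1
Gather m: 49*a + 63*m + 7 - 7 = 49*a + 63*m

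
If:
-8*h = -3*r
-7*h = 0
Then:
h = 0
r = 0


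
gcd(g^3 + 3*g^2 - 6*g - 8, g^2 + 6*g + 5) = g + 1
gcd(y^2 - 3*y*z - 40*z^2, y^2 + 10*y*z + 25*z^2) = y + 5*z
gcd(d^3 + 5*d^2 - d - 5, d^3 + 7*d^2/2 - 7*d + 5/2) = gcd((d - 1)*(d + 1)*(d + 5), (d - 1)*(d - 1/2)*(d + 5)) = d^2 + 4*d - 5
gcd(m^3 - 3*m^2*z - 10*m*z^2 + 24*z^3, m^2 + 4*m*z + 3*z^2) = m + 3*z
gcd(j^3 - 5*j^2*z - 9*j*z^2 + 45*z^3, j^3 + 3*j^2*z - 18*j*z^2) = -j + 3*z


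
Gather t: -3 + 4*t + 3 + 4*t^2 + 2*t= 4*t^2 + 6*t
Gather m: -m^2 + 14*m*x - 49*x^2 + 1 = -m^2 + 14*m*x - 49*x^2 + 1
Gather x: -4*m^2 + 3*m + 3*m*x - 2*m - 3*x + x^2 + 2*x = -4*m^2 + m + x^2 + x*(3*m - 1)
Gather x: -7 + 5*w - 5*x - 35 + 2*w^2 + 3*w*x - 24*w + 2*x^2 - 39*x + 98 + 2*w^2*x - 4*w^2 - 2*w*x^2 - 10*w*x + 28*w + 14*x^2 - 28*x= -2*w^2 + 9*w + x^2*(16 - 2*w) + x*(2*w^2 - 7*w - 72) + 56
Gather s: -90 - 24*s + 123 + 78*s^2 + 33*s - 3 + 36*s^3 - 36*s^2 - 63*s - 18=36*s^3 + 42*s^2 - 54*s + 12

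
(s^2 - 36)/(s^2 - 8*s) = (s^2 - 36)/(s*(s - 8))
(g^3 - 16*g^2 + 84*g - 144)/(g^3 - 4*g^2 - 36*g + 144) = (g - 6)/(g + 6)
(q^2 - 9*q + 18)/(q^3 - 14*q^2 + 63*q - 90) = 1/(q - 5)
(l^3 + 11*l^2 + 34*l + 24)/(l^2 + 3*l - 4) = (l^2 + 7*l + 6)/(l - 1)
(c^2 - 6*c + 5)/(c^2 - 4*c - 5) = (c - 1)/(c + 1)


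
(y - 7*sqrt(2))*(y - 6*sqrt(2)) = y^2 - 13*sqrt(2)*y + 84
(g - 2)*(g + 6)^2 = g^3 + 10*g^2 + 12*g - 72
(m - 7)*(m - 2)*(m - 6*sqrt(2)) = m^3 - 9*m^2 - 6*sqrt(2)*m^2 + 14*m + 54*sqrt(2)*m - 84*sqrt(2)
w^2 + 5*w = w*(w + 5)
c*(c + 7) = c^2 + 7*c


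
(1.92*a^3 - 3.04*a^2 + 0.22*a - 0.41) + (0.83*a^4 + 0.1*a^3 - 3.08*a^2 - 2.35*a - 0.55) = 0.83*a^4 + 2.02*a^3 - 6.12*a^2 - 2.13*a - 0.96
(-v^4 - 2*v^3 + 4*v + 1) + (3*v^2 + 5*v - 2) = -v^4 - 2*v^3 + 3*v^2 + 9*v - 1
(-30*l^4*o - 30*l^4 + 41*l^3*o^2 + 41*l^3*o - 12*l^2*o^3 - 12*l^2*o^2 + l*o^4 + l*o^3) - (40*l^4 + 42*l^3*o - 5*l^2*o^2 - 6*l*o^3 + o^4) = -30*l^4*o - 70*l^4 + 41*l^3*o^2 - l^3*o - 12*l^2*o^3 - 7*l^2*o^2 + l*o^4 + 7*l*o^3 - o^4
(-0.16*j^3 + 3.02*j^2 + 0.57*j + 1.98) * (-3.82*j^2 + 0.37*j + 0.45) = 0.6112*j^5 - 11.5956*j^4 - 1.132*j^3 - 5.9937*j^2 + 0.9891*j + 0.891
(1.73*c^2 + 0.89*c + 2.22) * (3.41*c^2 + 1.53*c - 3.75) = 5.8993*c^4 + 5.6818*c^3 + 2.4444*c^2 + 0.0591000000000004*c - 8.325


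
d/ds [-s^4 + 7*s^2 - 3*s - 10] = -4*s^3 + 14*s - 3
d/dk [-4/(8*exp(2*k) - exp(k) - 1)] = (64*exp(k) - 4)*exp(k)/(-8*exp(2*k) + exp(k) + 1)^2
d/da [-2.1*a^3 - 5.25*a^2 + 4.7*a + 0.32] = -6.3*a^2 - 10.5*a + 4.7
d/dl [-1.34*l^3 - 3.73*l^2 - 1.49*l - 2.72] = -4.02*l^2 - 7.46*l - 1.49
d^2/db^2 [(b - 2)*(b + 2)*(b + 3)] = 6*b + 6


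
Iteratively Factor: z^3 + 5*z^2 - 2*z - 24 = (z + 3)*(z^2 + 2*z - 8) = (z - 2)*(z + 3)*(z + 4)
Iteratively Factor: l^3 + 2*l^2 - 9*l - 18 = (l - 3)*(l^2 + 5*l + 6) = (l - 3)*(l + 2)*(l + 3)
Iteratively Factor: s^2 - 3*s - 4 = (s + 1)*(s - 4)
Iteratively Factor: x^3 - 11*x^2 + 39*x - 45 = (x - 3)*(x^2 - 8*x + 15) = (x - 5)*(x - 3)*(x - 3)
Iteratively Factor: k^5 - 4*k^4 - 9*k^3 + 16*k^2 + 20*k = (k + 2)*(k^4 - 6*k^3 + 3*k^2 + 10*k) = (k - 2)*(k + 2)*(k^3 - 4*k^2 - 5*k) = (k - 5)*(k - 2)*(k + 2)*(k^2 + k) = k*(k - 5)*(k - 2)*(k + 2)*(k + 1)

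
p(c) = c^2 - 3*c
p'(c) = 2*c - 3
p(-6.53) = 62.23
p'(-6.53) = -16.06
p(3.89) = 3.46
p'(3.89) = 4.78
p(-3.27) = 20.50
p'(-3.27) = -9.54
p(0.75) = -1.69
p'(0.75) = -1.50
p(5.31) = 12.27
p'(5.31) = 7.62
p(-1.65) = 7.67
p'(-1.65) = -6.30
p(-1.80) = 8.64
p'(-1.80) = -6.60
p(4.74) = 8.25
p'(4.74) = 6.48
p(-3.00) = 18.00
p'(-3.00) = -9.00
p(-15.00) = 270.00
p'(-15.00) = -33.00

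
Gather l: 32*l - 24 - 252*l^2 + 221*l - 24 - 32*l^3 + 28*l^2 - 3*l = -32*l^3 - 224*l^2 + 250*l - 48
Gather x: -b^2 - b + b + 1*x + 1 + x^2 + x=-b^2 + x^2 + 2*x + 1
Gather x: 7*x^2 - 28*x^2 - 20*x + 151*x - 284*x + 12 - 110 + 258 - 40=-21*x^2 - 153*x + 120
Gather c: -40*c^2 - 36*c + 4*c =-40*c^2 - 32*c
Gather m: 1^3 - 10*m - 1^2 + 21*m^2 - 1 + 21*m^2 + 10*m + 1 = 42*m^2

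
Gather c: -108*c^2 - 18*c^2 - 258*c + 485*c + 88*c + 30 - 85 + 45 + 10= -126*c^2 + 315*c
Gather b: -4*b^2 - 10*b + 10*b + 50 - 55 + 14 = 9 - 4*b^2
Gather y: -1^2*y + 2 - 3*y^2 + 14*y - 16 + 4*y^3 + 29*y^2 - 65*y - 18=4*y^3 + 26*y^2 - 52*y - 32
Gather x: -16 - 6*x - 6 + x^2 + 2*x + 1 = x^2 - 4*x - 21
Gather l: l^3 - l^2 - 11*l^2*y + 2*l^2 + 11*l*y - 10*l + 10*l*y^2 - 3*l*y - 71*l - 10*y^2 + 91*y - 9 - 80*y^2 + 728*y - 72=l^3 + l^2*(1 - 11*y) + l*(10*y^2 + 8*y - 81) - 90*y^2 + 819*y - 81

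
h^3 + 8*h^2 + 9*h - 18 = (h - 1)*(h + 3)*(h + 6)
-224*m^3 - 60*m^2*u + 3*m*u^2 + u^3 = (-8*m + u)*(4*m + u)*(7*m + u)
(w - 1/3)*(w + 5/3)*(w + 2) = w^3 + 10*w^2/3 + 19*w/9 - 10/9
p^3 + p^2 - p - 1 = (p - 1)*(p + 1)^2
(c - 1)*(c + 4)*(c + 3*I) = c^3 + 3*c^2 + 3*I*c^2 - 4*c + 9*I*c - 12*I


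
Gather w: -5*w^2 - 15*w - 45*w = -5*w^2 - 60*w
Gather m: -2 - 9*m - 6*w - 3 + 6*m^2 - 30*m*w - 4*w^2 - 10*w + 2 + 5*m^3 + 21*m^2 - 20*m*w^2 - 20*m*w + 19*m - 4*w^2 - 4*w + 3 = 5*m^3 + 27*m^2 + m*(-20*w^2 - 50*w + 10) - 8*w^2 - 20*w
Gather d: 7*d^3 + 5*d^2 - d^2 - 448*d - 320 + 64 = 7*d^3 + 4*d^2 - 448*d - 256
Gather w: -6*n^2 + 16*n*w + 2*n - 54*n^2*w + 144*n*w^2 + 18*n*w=-6*n^2 + 144*n*w^2 + 2*n + w*(-54*n^2 + 34*n)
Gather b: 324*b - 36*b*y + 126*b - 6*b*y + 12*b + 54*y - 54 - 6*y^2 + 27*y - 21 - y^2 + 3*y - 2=b*(462 - 42*y) - 7*y^2 + 84*y - 77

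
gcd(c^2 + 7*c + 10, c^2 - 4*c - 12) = c + 2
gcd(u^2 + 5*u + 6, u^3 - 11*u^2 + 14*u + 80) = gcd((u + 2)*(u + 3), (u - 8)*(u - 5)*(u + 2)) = u + 2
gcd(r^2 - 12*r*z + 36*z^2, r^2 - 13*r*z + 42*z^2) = -r + 6*z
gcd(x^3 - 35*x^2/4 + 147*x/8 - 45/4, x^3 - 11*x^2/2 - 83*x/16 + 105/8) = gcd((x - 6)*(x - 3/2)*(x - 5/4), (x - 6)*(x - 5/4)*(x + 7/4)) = x^2 - 29*x/4 + 15/2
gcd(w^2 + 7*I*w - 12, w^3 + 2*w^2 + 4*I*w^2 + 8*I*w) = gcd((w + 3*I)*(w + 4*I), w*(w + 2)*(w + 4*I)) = w + 4*I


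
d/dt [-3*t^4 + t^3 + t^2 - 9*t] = -12*t^3 + 3*t^2 + 2*t - 9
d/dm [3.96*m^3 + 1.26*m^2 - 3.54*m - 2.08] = 11.88*m^2 + 2.52*m - 3.54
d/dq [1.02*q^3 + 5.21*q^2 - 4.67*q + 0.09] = 3.06*q^2 + 10.42*q - 4.67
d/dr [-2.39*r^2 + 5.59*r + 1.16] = 5.59 - 4.78*r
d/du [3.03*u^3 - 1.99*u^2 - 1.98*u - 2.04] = 9.09*u^2 - 3.98*u - 1.98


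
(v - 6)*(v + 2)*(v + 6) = v^3 + 2*v^2 - 36*v - 72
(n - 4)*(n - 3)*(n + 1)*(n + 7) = n^4 + n^3 - 37*n^2 + 47*n + 84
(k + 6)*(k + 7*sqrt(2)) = k^2 + 6*k + 7*sqrt(2)*k + 42*sqrt(2)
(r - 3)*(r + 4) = r^2 + r - 12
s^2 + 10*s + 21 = (s + 3)*(s + 7)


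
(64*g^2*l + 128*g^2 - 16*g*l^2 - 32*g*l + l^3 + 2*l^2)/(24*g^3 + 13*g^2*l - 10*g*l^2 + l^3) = (8*g*l + 16*g - l^2 - 2*l)/(3*g^2 + 2*g*l - l^2)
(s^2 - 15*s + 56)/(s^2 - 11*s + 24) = (s - 7)/(s - 3)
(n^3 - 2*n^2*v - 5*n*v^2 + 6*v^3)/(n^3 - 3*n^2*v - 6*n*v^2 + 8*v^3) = (-n + 3*v)/(-n + 4*v)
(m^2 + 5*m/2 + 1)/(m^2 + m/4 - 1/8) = 4*(m + 2)/(4*m - 1)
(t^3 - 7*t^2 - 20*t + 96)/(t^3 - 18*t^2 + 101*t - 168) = (t + 4)/(t - 7)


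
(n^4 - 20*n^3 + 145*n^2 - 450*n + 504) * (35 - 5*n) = -5*n^5 + 135*n^4 - 1425*n^3 + 7325*n^2 - 18270*n + 17640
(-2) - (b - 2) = -b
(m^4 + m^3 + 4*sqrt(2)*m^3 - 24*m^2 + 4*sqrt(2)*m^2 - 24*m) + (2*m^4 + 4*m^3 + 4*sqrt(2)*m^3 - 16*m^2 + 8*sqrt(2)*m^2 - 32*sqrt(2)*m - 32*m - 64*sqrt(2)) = 3*m^4 + 5*m^3 + 8*sqrt(2)*m^3 - 40*m^2 + 12*sqrt(2)*m^2 - 56*m - 32*sqrt(2)*m - 64*sqrt(2)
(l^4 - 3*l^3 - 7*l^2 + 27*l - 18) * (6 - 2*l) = -2*l^5 + 12*l^4 - 4*l^3 - 96*l^2 + 198*l - 108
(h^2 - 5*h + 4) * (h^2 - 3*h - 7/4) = h^4 - 8*h^3 + 69*h^2/4 - 13*h/4 - 7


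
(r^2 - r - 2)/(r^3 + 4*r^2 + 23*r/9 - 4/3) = 9*(r^2 - r - 2)/(9*r^3 + 36*r^2 + 23*r - 12)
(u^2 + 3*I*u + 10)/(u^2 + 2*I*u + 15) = (u - 2*I)/(u - 3*I)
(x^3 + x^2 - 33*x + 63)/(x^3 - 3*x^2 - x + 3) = (x^2 + 4*x - 21)/(x^2 - 1)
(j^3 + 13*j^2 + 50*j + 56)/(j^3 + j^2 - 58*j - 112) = (j + 4)/(j - 8)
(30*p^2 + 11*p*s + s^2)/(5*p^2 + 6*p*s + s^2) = (6*p + s)/(p + s)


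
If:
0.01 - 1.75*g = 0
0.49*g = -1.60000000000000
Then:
No Solution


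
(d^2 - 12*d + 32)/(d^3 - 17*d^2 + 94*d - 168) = (d - 8)/(d^2 - 13*d + 42)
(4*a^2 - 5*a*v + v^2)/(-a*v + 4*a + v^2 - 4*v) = (-4*a + v)/(v - 4)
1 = 1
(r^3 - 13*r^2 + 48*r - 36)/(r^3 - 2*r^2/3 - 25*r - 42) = 3*(r^2 - 7*r + 6)/(3*r^2 + 16*r + 21)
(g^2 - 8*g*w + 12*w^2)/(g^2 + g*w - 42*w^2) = (g - 2*w)/(g + 7*w)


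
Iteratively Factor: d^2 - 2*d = (d)*(d - 2)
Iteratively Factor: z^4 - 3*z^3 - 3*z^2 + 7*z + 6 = (z - 3)*(z^3 - 3*z - 2) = (z - 3)*(z + 1)*(z^2 - z - 2) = (z - 3)*(z + 1)^2*(z - 2)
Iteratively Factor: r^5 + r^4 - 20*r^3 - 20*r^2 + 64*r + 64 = (r - 4)*(r^4 + 5*r^3 - 20*r - 16) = (r - 4)*(r + 2)*(r^3 + 3*r^2 - 6*r - 8) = (r - 4)*(r + 2)*(r + 4)*(r^2 - r - 2) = (r - 4)*(r + 1)*(r + 2)*(r + 4)*(r - 2)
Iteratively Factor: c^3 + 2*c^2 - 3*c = (c - 1)*(c^2 + 3*c) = (c - 1)*(c + 3)*(c)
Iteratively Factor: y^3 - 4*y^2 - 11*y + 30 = (y + 3)*(y^2 - 7*y + 10) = (y - 2)*(y + 3)*(y - 5)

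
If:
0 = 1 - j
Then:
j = 1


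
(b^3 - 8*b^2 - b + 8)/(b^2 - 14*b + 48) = (b^2 - 1)/(b - 6)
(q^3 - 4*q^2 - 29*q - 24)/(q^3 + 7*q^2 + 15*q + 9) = (q - 8)/(q + 3)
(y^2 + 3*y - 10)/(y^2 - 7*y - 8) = (-y^2 - 3*y + 10)/(-y^2 + 7*y + 8)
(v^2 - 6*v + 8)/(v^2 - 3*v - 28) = (-v^2 + 6*v - 8)/(-v^2 + 3*v + 28)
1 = 1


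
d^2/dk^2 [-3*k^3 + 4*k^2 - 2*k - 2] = 8 - 18*k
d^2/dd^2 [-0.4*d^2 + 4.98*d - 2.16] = -0.800000000000000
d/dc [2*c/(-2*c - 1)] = -2/(2*c + 1)^2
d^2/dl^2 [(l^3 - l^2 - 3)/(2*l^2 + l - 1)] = 10*(l^3 - 9*l^2 - 3*l - 2)/(8*l^6 + 12*l^5 - 6*l^4 - 11*l^3 + 3*l^2 + 3*l - 1)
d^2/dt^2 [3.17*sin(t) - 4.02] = -3.17*sin(t)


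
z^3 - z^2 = z^2*(z - 1)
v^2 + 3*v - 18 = (v - 3)*(v + 6)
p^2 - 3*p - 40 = (p - 8)*(p + 5)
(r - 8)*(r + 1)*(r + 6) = r^3 - r^2 - 50*r - 48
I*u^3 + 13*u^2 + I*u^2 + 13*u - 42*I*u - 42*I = (u - 7*I)*(u - 6*I)*(I*u + I)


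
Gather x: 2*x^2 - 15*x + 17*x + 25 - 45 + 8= 2*x^2 + 2*x - 12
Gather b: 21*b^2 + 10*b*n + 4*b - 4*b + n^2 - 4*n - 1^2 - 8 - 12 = 21*b^2 + 10*b*n + n^2 - 4*n - 21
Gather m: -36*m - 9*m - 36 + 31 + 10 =5 - 45*m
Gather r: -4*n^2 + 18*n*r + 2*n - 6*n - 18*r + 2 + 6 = -4*n^2 - 4*n + r*(18*n - 18) + 8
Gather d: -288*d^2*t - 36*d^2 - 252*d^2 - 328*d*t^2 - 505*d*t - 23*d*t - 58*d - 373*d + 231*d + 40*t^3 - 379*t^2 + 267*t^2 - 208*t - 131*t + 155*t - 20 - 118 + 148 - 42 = d^2*(-288*t - 288) + d*(-328*t^2 - 528*t - 200) + 40*t^3 - 112*t^2 - 184*t - 32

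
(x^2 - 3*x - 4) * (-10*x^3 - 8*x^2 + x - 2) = -10*x^5 + 22*x^4 + 65*x^3 + 27*x^2 + 2*x + 8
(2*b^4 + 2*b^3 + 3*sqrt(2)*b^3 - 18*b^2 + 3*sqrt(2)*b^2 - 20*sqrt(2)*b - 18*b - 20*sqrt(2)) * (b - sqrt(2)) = 2*b^5 + sqrt(2)*b^4 + 2*b^4 - 24*b^3 + sqrt(2)*b^3 - 24*b^2 - 2*sqrt(2)*b^2 - 2*sqrt(2)*b + 40*b + 40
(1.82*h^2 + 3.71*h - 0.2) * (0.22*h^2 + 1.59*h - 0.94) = 0.4004*h^4 + 3.71*h^3 + 4.1441*h^2 - 3.8054*h + 0.188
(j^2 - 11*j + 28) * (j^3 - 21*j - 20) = j^5 - 11*j^4 + 7*j^3 + 211*j^2 - 368*j - 560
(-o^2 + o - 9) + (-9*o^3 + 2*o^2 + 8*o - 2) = -9*o^3 + o^2 + 9*o - 11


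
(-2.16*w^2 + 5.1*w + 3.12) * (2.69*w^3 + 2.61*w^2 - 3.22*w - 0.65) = -5.8104*w^5 + 8.0814*w^4 + 28.659*w^3 - 6.8748*w^2 - 13.3614*w - 2.028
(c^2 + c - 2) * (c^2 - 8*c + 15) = c^4 - 7*c^3 + 5*c^2 + 31*c - 30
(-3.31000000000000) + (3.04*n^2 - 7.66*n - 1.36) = 3.04*n^2 - 7.66*n - 4.67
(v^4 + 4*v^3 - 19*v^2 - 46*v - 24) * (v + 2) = v^5 + 6*v^4 - 11*v^3 - 84*v^2 - 116*v - 48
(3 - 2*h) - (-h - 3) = 6 - h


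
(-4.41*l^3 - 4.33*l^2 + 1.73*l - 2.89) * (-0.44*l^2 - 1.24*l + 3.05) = 1.9404*l^5 + 7.3736*l^4 - 8.8425*l^3 - 14.0801*l^2 + 8.8601*l - 8.8145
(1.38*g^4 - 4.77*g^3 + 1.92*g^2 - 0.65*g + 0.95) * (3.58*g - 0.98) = 4.9404*g^5 - 18.429*g^4 + 11.5482*g^3 - 4.2086*g^2 + 4.038*g - 0.931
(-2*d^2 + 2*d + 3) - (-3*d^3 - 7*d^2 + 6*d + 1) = 3*d^3 + 5*d^2 - 4*d + 2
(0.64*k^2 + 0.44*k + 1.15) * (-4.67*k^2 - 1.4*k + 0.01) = -2.9888*k^4 - 2.9508*k^3 - 5.9801*k^2 - 1.6056*k + 0.0115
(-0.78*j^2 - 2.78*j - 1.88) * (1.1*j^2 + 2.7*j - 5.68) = -0.858*j^4 - 5.164*j^3 - 5.1436*j^2 + 10.7144*j + 10.6784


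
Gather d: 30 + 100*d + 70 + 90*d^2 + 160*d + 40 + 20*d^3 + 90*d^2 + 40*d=20*d^3 + 180*d^2 + 300*d + 140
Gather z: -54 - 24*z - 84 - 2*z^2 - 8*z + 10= -2*z^2 - 32*z - 128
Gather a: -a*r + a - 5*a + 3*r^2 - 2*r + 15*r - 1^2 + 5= a*(-r - 4) + 3*r^2 + 13*r + 4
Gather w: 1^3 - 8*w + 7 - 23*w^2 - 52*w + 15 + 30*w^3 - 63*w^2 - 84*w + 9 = 30*w^3 - 86*w^2 - 144*w + 32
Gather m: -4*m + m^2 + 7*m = m^2 + 3*m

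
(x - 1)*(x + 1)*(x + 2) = x^3 + 2*x^2 - x - 2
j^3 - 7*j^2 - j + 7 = (j - 7)*(j - 1)*(j + 1)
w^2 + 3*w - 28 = (w - 4)*(w + 7)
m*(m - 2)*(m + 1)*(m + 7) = m^4 + 6*m^3 - 9*m^2 - 14*m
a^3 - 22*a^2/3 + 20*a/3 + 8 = (a - 6)*(a - 2)*(a + 2/3)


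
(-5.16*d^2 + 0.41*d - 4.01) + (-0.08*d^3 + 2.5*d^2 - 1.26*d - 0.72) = -0.08*d^3 - 2.66*d^2 - 0.85*d - 4.73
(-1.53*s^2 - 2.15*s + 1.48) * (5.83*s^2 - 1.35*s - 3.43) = -8.9199*s^4 - 10.469*s^3 + 16.7788*s^2 + 5.3765*s - 5.0764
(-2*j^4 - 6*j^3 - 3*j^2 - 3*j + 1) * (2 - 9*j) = 18*j^5 + 50*j^4 + 15*j^3 + 21*j^2 - 15*j + 2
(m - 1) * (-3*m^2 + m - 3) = -3*m^3 + 4*m^2 - 4*m + 3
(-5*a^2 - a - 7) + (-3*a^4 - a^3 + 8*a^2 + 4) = -3*a^4 - a^3 + 3*a^2 - a - 3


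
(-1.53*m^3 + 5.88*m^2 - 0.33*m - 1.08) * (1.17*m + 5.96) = -1.7901*m^4 - 2.2392*m^3 + 34.6587*m^2 - 3.2304*m - 6.4368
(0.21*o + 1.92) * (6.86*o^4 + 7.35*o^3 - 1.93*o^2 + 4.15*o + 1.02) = 1.4406*o^5 + 14.7147*o^4 + 13.7067*o^3 - 2.8341*o^2 + 8.1822*o + 1.9584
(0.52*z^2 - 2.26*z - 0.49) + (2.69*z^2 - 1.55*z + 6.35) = 3.21*z^2 - 3.81*z + 5.86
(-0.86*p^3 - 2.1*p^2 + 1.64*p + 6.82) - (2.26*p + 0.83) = -0.86*p^3 - 2.1*p^2 - 0.62*p + 5.99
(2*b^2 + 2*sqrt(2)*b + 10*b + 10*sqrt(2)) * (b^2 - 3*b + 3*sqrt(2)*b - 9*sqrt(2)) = 2*b^4 + 4*b^3 + 8*sqrt(2)*b^3 - 18*b^2 + 16*sqrt(2)*b^2 - 120*sqrt(2)*b + 24*b - 180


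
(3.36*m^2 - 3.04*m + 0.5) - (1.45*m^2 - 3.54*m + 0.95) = 1.91*m^2 + 0.5*m - 0.45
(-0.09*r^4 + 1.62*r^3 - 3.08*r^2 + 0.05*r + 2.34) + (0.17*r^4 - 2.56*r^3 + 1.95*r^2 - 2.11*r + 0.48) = 0.08*r^4 - 0.94*r^3 - 1.13*r^2 - 2.06*r + 2.82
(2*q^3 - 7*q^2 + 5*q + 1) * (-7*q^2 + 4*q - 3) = -14*q^5 + 57*q^4 - 69*q^3 + 34*q^2 - 11*q - 3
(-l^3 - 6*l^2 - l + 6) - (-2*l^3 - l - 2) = l^3 - 6*l^2 + 8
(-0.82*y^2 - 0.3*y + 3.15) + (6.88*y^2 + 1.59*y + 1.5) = 6.06*y^2 + 1.29*y + 4.65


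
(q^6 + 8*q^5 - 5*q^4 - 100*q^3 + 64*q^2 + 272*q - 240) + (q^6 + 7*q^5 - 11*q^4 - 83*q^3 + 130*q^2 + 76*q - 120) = 2*q^6 + 15*q^5 - 16*q^4 - 183*q^3 + 194*q^2 + 348*q - 360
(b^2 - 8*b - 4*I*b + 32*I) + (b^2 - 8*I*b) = 2*b^2 - 8*b - 12*I*b + 32*I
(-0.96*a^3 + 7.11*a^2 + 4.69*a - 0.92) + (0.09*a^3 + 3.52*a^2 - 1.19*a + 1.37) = -0.87*a^3 + 10.63*a^2 + 3.5*a + 0.45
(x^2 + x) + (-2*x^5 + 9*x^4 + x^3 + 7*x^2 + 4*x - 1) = -2*x^5 + 9*x^4 + x^3 + 8*x^2 + 5*x - 1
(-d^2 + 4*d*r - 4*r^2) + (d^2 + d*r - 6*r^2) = 5*d*r - 10*r^2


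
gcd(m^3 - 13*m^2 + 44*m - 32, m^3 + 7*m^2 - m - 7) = m - 1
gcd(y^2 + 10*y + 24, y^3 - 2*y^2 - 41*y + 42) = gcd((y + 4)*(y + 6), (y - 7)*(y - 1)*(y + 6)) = y + 6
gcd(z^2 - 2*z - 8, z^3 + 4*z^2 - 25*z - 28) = z - 4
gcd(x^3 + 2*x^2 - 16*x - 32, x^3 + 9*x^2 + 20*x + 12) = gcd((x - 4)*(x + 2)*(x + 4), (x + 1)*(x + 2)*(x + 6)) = x + 2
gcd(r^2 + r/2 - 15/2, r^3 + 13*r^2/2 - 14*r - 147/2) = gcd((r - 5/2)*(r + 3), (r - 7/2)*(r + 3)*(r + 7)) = r + 3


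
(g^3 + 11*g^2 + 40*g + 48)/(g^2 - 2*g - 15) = (g^2 + 8*g + 16)/(g - 5)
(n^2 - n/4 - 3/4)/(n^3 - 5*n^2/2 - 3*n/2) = (-4*n^2 + n + 3)/(2*n*(-2*n^2 + 5*n + 3))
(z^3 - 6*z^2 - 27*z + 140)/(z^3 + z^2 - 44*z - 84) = (z^2 + z - 20)/(z^2 + 8*z + 12)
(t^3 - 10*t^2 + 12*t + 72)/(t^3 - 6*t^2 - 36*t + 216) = (t + 2)/(t + 6)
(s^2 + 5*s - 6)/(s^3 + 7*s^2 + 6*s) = (s - 1)/(s*(s + 1))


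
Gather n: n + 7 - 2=n + 5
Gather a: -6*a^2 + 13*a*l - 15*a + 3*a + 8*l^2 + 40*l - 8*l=-6*a^2 + a*(13*l - 12) + 8*l^2 + 32*l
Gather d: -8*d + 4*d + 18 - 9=9 - 4*d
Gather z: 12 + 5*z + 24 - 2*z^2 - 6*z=-2*z^2 - z + 36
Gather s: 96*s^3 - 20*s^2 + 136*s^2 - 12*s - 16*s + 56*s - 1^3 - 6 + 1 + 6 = 96*s^3 + 116*s^2 + 28*s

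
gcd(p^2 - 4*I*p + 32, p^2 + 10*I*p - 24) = p + 4*I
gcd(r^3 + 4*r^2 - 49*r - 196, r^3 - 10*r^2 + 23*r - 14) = r - 7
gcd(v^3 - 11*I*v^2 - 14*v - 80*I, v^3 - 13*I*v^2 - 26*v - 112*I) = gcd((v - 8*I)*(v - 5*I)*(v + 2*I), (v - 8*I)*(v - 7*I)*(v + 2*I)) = v^2 - 6*I*v + 16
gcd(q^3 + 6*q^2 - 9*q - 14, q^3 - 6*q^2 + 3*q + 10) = q^2 - q - 2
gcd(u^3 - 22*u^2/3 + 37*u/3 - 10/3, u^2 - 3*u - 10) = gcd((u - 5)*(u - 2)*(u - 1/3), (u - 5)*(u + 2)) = u - 5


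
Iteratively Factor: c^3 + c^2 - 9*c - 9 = (c + 1)*(c^2 - 9) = (c + 1)*(c + 3)*(c - 3)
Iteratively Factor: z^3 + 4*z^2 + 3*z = (z + 3)*(z^2 + z) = (z + 1)*(z + 3)*(z)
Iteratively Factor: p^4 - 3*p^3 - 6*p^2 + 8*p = (p + 2)*(p^3 - 5*p^2 + 4*p) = (p - 1)*(p + 2)*(p^2 - 4*p) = (p - 4)*(p - 1)*(p + 2)*(p)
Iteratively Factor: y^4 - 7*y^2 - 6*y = (y + 1)*(y^3 - y^2 - 6*y) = (y - 3)*(y + 1)*(y^2 + 2*y) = (y - 3)*(y + 1)*(y + 2)*(y)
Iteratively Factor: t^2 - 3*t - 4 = (t + 1)*(t - 4)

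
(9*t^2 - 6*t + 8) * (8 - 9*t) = -81*t^3 + 126*t^2 - 120*t + 64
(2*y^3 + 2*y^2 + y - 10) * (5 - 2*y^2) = -4*y^5 - 4*y^4 + 8*y^3 + 30*y^2 + 5*y - 50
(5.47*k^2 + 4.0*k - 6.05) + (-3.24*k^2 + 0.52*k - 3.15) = 2.23*k^2 + 4.52*k - 9.2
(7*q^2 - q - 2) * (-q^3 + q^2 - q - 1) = -7*q^5 + 8*q^4 - 6*q^3 - 8*q^2 + 3*q + 2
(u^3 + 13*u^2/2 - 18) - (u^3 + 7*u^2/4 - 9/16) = 19*u^2/4 - 279/16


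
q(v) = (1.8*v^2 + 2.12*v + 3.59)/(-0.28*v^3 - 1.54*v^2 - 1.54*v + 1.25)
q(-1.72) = 6.86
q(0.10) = 3.54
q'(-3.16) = 37.69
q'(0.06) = 6.88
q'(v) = (3.6*v + 2.12)/(-0.28*v^3 - 1.54*v^2 - 1.54*v + 1.25) + (0.84*v^2 + 3.08*v + 1.54)*(1.8*v^2 + 2.12*v + 3.59)/(-0.28*v^3 - 1.54*v^2 - 1.54*v + 1.25)^2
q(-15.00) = 0.60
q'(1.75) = 0.98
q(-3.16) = -34.88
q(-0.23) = 2.10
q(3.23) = -1.00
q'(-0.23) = 2.05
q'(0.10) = 8.37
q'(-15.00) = 0.06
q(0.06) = 3.23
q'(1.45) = 1.71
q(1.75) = -1.67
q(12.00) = -0.40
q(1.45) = -2.06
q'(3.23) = 0.22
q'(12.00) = 0.03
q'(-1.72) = -16.68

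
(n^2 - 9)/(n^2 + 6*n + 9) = (n - 3)/(n + 3)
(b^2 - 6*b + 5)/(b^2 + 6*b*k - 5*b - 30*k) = (b - 1)/(b + 6*k)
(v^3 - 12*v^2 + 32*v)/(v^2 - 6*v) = (v^2 - 12*v + 32)/(v - 6)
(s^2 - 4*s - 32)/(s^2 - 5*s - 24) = (s + 4)/(s + 3)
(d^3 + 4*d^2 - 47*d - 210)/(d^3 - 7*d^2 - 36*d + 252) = (d + 5)/(d - 6)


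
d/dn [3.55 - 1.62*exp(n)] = -1.62*exp(n)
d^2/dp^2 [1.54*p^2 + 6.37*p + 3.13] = 3.08000000000000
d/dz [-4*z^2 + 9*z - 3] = 9 - 8*z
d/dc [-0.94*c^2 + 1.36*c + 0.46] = 1.36 - 1.88*c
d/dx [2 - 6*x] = -6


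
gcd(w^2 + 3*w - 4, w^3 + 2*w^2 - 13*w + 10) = w - 1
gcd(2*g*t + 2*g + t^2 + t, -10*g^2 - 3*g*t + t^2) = 2*g + t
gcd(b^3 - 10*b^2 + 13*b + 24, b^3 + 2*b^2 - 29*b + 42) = b - 3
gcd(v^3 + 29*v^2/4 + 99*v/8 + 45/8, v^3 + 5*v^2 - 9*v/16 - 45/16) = v^2 + 23*v/4 + 15/4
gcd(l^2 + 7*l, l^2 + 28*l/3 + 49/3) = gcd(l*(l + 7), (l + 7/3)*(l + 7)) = l + 7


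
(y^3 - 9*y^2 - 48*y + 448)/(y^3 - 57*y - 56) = (y - 8)/(y + 1)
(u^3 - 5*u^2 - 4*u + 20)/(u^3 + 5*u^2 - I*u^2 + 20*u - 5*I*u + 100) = (u^3 - 5*u^2 - 4*u + 20)/(u^3 + u^2*(5 - I) + 5*u*(4 - I) + 100)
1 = 1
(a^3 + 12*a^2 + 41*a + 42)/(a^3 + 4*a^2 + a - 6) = (a + 7)/(a - 1)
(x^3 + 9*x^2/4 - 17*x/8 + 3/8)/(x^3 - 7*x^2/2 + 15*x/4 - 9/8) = (4*x^2 + 11*x - 3)/(4*x^2 - 12*x + 9)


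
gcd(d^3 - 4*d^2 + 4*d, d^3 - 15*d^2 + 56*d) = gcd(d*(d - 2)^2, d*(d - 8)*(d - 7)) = d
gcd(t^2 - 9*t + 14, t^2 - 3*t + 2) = t - 2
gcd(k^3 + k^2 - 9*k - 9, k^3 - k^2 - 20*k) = 1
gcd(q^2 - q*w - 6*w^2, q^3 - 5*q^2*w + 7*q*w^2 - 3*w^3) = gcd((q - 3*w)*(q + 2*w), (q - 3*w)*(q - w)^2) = q - 3*w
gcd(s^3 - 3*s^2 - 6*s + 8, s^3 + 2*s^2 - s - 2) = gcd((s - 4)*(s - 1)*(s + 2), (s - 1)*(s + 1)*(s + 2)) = s^2 + s - 2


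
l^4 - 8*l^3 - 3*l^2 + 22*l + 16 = (l - 8)*(l - 2)*(l + 1)^2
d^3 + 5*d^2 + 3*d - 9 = (d - 1)*(d + 3)^2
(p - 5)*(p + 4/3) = p^2 - 11*p/3 - 20/3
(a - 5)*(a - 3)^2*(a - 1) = a^4 - 12*a^3 + 50*a^2 - 84*a + 45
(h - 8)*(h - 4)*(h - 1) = h^3 - 13*h^2 + 44*h - 32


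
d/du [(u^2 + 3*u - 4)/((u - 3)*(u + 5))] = (-u^2 - 22*u - 37)/(u^4 + 4*u^3 - 26*u^2 - 60*u + 225)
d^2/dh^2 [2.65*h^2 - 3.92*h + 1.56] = 5.30000000000000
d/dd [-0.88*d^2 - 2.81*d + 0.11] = -1.76*d - 2.81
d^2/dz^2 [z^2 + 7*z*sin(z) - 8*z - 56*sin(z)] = -7*z*sin(z) + 56*sin(z) + 14*cos(z) + 2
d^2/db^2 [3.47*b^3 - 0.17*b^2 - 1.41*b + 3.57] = 20.82*b - 0.34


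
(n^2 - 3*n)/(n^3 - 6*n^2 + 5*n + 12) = n/(n^2 - 3*n - 4)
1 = 1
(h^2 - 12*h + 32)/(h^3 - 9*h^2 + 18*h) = (h^2 - 12*h + 32)/(h*(h^2 - 9*h + 18))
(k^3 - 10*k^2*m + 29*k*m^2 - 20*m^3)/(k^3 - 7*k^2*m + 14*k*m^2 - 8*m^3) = (k - 5*m)/(k - 2*m)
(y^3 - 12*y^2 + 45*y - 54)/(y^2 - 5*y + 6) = (y^2 - 9*y + 18)/(y - 2)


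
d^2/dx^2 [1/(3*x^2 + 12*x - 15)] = 2*(-x^2 - 4*x + 4*(x + 2)^2 + 5)/(3*(x^2 + 4*x - 5)^3)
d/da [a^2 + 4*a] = 2*a + 4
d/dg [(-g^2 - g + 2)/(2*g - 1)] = (-2*g^2 + 2*g - 3)/(4*g^2 - 4*g + 1)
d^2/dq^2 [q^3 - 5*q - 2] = 6*q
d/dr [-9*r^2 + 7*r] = 7 - 18*r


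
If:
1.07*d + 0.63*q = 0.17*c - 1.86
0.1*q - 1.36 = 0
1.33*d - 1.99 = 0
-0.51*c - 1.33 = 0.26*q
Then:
No Solution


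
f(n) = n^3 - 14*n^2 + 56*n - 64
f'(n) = 3*n^2 - 28*n + 56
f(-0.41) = -89.38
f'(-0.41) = 67.98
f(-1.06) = -140.28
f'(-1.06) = 89.05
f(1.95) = -0.62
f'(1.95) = 12.81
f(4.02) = -0.16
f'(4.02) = -8.08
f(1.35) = -11.45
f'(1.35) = 23.67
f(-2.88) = -365.29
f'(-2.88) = 161.52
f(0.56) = -36.85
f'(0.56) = 41.26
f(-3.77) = -527.68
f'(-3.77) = 204.20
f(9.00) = 35.00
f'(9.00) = 47.00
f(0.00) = -64.00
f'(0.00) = 56.00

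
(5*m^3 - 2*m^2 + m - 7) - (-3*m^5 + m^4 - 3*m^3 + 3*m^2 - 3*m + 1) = 3*m^5 - m^4 + 8*m^3 - 5*m^2 + 4*m - 8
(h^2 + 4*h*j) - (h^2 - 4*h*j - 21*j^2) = 8*h*j + 21*j^2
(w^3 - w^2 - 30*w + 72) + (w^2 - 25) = w^3 - 30*w + 47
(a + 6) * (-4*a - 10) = -4*a^2 - 34*a - 60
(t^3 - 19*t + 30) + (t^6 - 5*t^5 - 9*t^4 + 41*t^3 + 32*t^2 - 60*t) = t^6 - 5*t^5 - 9*t^4 + 42*t^3 + 32*t^2 - 79*t + 30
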